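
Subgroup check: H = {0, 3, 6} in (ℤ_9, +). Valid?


Subgroup test for H = {0, 3, 6} in (ℤ_9, +):
(1) 0 ∈ H? Yes
(2) Closure: for all a,b ∈ H, (a+b) mod 9 ∈ H? Yes
(3) Inverses: for all a ∈ H, -a mod 9 ∈ H? Yes

Yes, H is a subgroup of ℤ_9


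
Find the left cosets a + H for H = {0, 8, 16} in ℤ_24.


H = {0, 8, 16}, |H| = 3
Number of cosets = |G|/|H| = 24/3 = 8
0 + H = {0, 8, 16}
1 + H = {1, 9, 17}
2 + H = {2, 10, 18}
3 + H = {3, 11, 19}
4 + H = {4, 12, 20}
5 + H = {5, 13, 21}
6 + H = {6, 14, 22}
7 + H = {7, 15, 23}

Cosets: 0+H={0,8,16}; 1+H={1,9,17}; 2+H={2,10,18}; 3+H={3,11,19}; 4+H={4,12,20}; 5+H={5,13,21}; 6+H={6,14,22}; 7+H={7,15,23}


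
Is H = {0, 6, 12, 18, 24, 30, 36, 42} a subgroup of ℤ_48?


Subgroup test for H = {0, 6, 12, 18, 24, 30, 36, 42} in (ℤ_48, +):
(1) 0 ∈ H? Yes
(2) Closure: for all a,b ∈ H, (a+b) mod 48 ∈ H? Yes
(3) Inverses: for all a ∈ H, -a mod 48 ∈ H? Yes

Yes, H is a subgroup of ℤ_48


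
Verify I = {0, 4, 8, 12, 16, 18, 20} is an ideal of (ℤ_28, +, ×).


Check ideal conditions for I = {0, 4, 8, 12, 16, 18, 20} in ℤ_28:
(1) I is an additive subgroup? No
(2) For r ∈ ℤ_28 and a ∈ I: r·a ∈ I? No  [counterexample: r=2, a=12, r·a mod 28 = 24 ∉ I]

No, I is not an ideal of ℤ_28


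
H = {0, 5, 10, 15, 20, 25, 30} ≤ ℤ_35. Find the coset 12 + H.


12 + H = {12 + h (mod 35) : h ∈ H}
12+0=12, 12+5=17, 12+10=22, 12+15=27, 12+20=32, 12+25=2, 12+30=7
12 + H = {2, 7, 12, 17, 22, 27, 32} = 2 + H

12 + H = {2, 7, 12, 17, 22, 27, 32}


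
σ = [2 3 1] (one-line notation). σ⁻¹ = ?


To find σ⁻¹, swap domain and range:
σ(1) = 2 → σ⁻¹(2) = 1
σ(2) = 3 → σ⁻¹(3) = 2
σ(3) = 1 → σ⁻¹(1) = 3

σ⁻¹ = [3 1 2]


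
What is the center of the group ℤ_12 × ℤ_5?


Z(G) = {g ∈ G | gx = xg for all x ∈ G}
Direct product of abelian groups is abelian, so Z(G) = G

Z(ℤ_12 × ℤ_5) = ℤ_12 × ℤ_5


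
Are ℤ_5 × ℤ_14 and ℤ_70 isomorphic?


Comparing ℤ_5 × ℤ_14 and ℤ_70:
gcd(5,14) = 1, so ℤ_5 × ℤ_14 ≅ ℤ_70 (CRT)

Yes, ℤ_5 × ℤ_14 ≅ ℤ_70


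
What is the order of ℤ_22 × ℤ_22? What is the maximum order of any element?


|ℤ_22 × ℤ_22| = 22 × 22 = 484
Max element order = lcm(22,22) = 22
Cyclic? No (gcd=22)

|ℤ_22×ℤ_22| = 484, max element order = 22


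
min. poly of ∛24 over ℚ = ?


∛24 satisfies x³ - 24 = 0, irreducible over ℚ (no rational root; 24 is not a perfect cube)

Minimal polynomial: x³ - 24


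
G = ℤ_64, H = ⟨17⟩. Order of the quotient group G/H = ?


|⟨17⟩| = n / gcd(17, 64) = 64 / 1 = 64
H is normal (ℤ_64 is abelian).
|G/H| = |G| / |H| = 64 / 64 = 1

|G/H| = 1


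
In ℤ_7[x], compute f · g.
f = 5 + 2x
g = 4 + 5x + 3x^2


Expand and collect like terms; reduce coefficients mod 7:
x^0: 5·4 = 20 ≡ 6 (mod 7)
x^1: 5·5 + 2·4 = 33 ≡ 5 (mod 7)
x^2: 5·3 + 2·5 = 25 ≡ 4 (mod 7)
x^3: 2·3 = 6 ≡ 6 (mod 7)
Result: 6 + 5x + 4x^2 + 6x^3

f · g = 6 + 5x + 4x^2 + 6x^3


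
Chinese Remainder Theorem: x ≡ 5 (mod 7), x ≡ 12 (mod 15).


m₁ = 7, m₂ = 15, gcd = 1, so CRT applies. M = m₁·m₂ = 105
Let M₁ = M/m₁ = 15, M₂ = M/m₂ = 7
Find y₁ ≡ M₁⁻¹ (mod m₁): 15⁻¹ ≡ 1 (mod 7)
Find y₂ ≡ M₂⁻¹ (mod m₂): 7⁻¹ ≡ 13 (mod 15)
x = a₁·M₁·y₁ + a₂·M₂·y₂ = 5·15·1 + 12·7·13 = 1167
Reduce mod 105: x ≡ 12
Check: 12 mod 7 = 5 ✓, 12 mod 15 = 12 ✓

x ≡ 12 (mod 105)


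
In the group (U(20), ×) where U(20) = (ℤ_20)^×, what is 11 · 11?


Operation: multiplication mod 20
11 · 11 = (a × b) mod 20 with a = 11, b = 11

11 · 11 = 1


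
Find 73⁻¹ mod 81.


Use the extended Euclidean algorithm to write 1 = 73·s + 81·t; then s mod 81 is the inverse.
Euclidean algorithm:
  73 = 0·81 + 73
  81 = 1·73 + 8
  73 = 9·8 + 1
  8 = 8·1 + 0
gcd(73,81) = 1
Back-substitution gives: 73·(10) + 81·(-9) = 1
So 73⁻¹ ≡ 10 ≡ 10 (mod 81)
Check: 73 × 10 = 730 ≡ 1 (mod 81) ✓

73⁻¹ ≡ 10 (mod 81)


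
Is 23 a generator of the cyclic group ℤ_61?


g generates ℤ_n iff gcd(g, n) = 1
gcd(23, 61) = 1
Since gcd = 1, 23 is a generator.

Yes, 23 generates ℤ_61


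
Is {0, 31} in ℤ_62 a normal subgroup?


H = {0, 31} in ℤ_62
ℤ_62 is abelian; every subgroup of an abelian group is normal

Yes, normal subgroup


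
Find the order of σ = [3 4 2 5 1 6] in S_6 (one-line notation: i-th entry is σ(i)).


Cycle decomposition: (1 3 2 4 5)
Cycle lengths: 5
Order = lcm(5) = 5

ord(σ) = 5


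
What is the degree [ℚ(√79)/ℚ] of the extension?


√79 has minimal polynomial x² - 79 (irreducible over ℚ since 79 is squarefree)

[ℚ(√79)/ℚ] = 2


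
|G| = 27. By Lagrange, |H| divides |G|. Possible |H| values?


Lagrange's theorem: |H| divides |G|
|G| = 27
Divisors of 27: 1, 3, 9, 27

Possible subgroup orders: {1, 3, 9, 27}


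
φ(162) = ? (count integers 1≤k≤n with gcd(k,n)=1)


Factor n: 162 = 2 × 3^4
φ(n) = n · ∏(1 - 1/p) over distinct primes p | n
φ(162) = 162 · (1 - 1/2) · (1 - 1/3) = 54

φ(162) = 54


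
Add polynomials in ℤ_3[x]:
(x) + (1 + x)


Add coefficients mod 3:
x^0: 0 + 1 = 1 (mod 3)
x^1: 1 + 1 = 2 (mod 3)
Result: 1 + 2x

f + g = 1 + 2x


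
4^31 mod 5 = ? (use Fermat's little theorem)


Fermat's little theorem: if p is prime and gcd(a,p)=1, then a^(p-1) ≡ 1 (mod p)
p = 5 is prime, gcd(4,5) = 1
Reduce exponent: 31 mod 4 = 3
So 4^31 ≡ 4^3 (mod 5)
4^3 mod 5 = 4

4^31 ≡ 4 (mod 5)


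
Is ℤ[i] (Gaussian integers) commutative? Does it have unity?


ℤ[i] is a commutative integral domain with unity 1 (in fact a Euclidean domain)
Commutative: Yes
Integral domain: Yes
Has unity: Yes

ℤ[i] (Gaussian integers): Commutative=Yes, Unity=Yes


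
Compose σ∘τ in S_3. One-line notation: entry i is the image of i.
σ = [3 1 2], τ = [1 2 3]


σ∘τ: apply τ first, then σ
1 →τ 1 →σ 3
2 →τ 2 →σ 1
3 →τ 3 →σ 2

σ∘τ = [3 1 2]


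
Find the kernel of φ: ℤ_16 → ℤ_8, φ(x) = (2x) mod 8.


Kernel = preimage of identity
ker(φ) = {x ∈ ℤ_16 : 2x ≡ 0 (mod 8)}. Since 8 | 16, φ is well-defined. The kernel is the cyclic subgroup ⟨4⟩ of ℤ_16 (order 4), i.e. {0, 4, 8, 12}

ker(φ) = {0, 4, 8, 12}


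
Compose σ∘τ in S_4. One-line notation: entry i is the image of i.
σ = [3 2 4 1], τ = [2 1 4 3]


σ∘τ: apply τ first, then σ
1 →τ 2 →σ 2
2 →τ 1 →σ 3
3 →τ 4 →σ 1
4 →τ 3 →σ 4

σ∘τ = [2 3 1 4]


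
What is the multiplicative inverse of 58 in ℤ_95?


Use the extended Euclidean algorithm to write 1 = 58·s + 95·t; then s mod 95 is the inverse.
Euclidean algorithm:
  58 = 0·95 + 58
  95 = 1·58 + 37
  58 = 1·37 + 21
  37 = 1·21 + 16
  21 = 1·16 + 5
  16 = 3·5 + 1
  5 = 5·1 + 0
gcd(58,95) = 1
Back-substitution gives: 58·(-18) + 95·(11) = 1
So 58⁻¹ ≡ -18 ≡ 77 (mod 95)
Check: 58 × 77 = 4466 ≡ 1 (mod 95) ✓

58⁻¹ ≡ 77 (mod 95)


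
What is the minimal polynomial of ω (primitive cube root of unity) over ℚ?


ω satisfies x² + x + 1 = 0 (the cyclotomic polynomial Φ₃)

Minimal polynomial: x² + x + 1


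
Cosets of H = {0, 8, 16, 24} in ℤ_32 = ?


H = {0, 8, 16, 24}, |H| = 4
Number of cosets = |G|/|H| = 32/4 = 8
0 + H = {0, 8, 16, 24}
1 + H = {1, 9, 17, 25}
2 + H = {2, 10, 18, 26}
3 + H = {3, 11, 19, 27}
4 + H = {4, 12, 20, 28}
5 + H = {5, 13, 21, 29}
6 + H = {6, 14, 22, 30}
7 + H = {7, 15, 23, 31}

Cosets: 0+H={0,8,16,24}; 1+H={1,9,17,25}; 2+H={2,10,18,26}; 3+H={3,11,19,27}; 4+H={4,12,20,28}; 5+H={5,13,21,29}; 6+H={6,14,22,30}; 7+H={7,15,23,31}


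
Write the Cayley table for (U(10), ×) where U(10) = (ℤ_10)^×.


Elements: {1, 3, 7, 9}
Operation: multiplication mod 10
Entry (a, b) = (a × b) mod 10

Cayley table:
  | 1 | 3 | 7 | 9
1 | 1 | 3 | 7 | 9
3 | 3 | 9 | 1 | 7
7 | 7 | 1 | 9 | 3
9 | 9 | 7 | 3 | 1


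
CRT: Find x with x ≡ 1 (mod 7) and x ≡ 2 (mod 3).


m₁ = 7, m₂ = 3, gcd = 1, so CRT applies. M = m₁·m₂ = 21
Let M₁ = M/m₁ = 3, M₂ = M/m₂ = 7
Find y₁ ≡ M₁⁻¹ (mod m₁): 3⁻¹ ≡ 5 (mod 7)
Find y₂ ≡ M₂⁻¹ (mod m₂): 7⁻¹ ≡ 1 (mod 3)
x = a₁·M₁·y₁ + a₂·M₂·y₂ = 1·3·5 + 2·7·1 = 29
Reduce mod 21: x ≡ 8
Check: 8 mod 7 = 1 ✓, 8 mod 3 = 2 ✓

x ≡ 8 (mod 21)


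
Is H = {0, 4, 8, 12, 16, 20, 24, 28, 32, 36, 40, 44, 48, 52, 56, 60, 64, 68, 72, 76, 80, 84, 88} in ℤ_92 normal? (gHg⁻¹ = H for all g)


H = {0, 4, 8, 12, 16, 20, 24, 28, 32, 36, 40, 44, 48, 52, 56, 60, 64, 68, 72, 76, 80, 84, 88} in ℤ_92
ℤ_92 is abelian; every subgroup of an abelian group is normal

Yes, normal subgroup


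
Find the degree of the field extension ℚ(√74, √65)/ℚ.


[ℚ(√74,√65):ℚ] = [ℚ(√74,√65):ℚ(√74)]·[ℚ(√74):ℚ] = 2·2 = 4

[ℚ(√74, √65)/ℚ] = 4


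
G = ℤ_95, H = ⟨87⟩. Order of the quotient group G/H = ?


|⟨87⟩| = n / gcd(87, 95) = 95 / 1 = 95
H is normal (ℤ_95 is abelian).
|G/H| = |G| / |H| = 95 / 95 = 1

|G/H| = 1


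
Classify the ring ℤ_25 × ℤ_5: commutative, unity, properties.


Direct product ring; commutative with unity (1,1); but (1,0)·(0,1) = (0,0) gives zero divisors, so not an integral domain
Commutative: Yes
Integral domain: No
Has unity: Yes

ℤ_25 × ℤ_5: Commutative=Yes, Unity=Yes


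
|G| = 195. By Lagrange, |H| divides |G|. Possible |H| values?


Lagrange's theorem: |H| divides |G|
|G| = 195
Divisors of 195: 1, 3, 5, 13, 15, 39, 65, 195

Possible subgroup orders: {1, 3, 5, 13, 15, 39, 65, 195}


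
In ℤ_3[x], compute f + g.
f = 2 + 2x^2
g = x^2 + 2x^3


Add coefficients mod 3:
x^0: 2 + 0 = 2 (mod 3)
x^1: 0 + 0 = 0 (mod 3)
x^2: 2 + 1 = 0 (mod 3)
x^3: 0 + 2 = 2 (mod 3)
Result: 2 + 2x^3

f + g = 2 + 2x^3


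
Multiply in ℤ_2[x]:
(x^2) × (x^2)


Expand and collect like terms; reduce coefficients mod 2:
x^0: 0·0 = 0 ≡ 0 (mod 2)
x^1: 0·0 + 0·0 = 0 ≡ 0 (mod 2)
x^2: 0·1 + 0·0 + 1·0 = 0 ≡ 0 (mod 2)
x^3: 0·1 + 1·0 = 0 ≡ 0 (mod 2)
x^4: 1·1 = 1 ≡ 1 (mod 2)
Result: x^4

f · g = x^4


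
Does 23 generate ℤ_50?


g generates ℤ_n iff gcd(g, n) = 1
gcd(23, 50) = 1
Since gcd = 1, 23 is a generator.

Yes, 23 generates ℤ_50


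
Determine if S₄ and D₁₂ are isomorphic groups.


Comparing S₄ and D₁₂:
S₄ has trivial center; D₁₂ has center {e, r⁶}

No, S₄ ≇ D₁₂


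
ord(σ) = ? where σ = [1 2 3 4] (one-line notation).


Cycle decomposition: identity (all elements fixed)
Order = 1 (identity has order 1)

ord(σ) = 1


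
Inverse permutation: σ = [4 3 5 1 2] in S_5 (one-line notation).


To find σ⁻¹, swap domain and range:
σ(1) = 4 → σ⁻¹(4) = 1
σ(2) = 3 → σ⁻¹(3) = 2
σ(3) = 5 → σ⁻¹(5) = 3
σ(4) = 1 → σ⁻¹(1) = 4
σ(5) = 2 → σ⁻¹(2) = 5

σ⁻¹ = [4 5 2 1 3]


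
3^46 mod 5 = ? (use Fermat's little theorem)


Fermat's little theorem: if p is prime and gcd(a,p)=1, then a^(p-1) ≡ 1 (mod p)
p = 5 is prime, gcd(3,5) = 1
Reduce exponent: 46 mod 4 = 2
So 3^46 ≡ 3^2 (mod 5)
3^2 mod 5 = 4

3^46 ≡ 4 (mod 5)


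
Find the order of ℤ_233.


ℤ_n has n elements.

|ℤ_233| = 233


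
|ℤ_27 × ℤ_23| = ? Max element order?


|ℤ_27 × ℤ_23| = 27 × 23 = 621
Max element order = lcm(27,23) = 621
Cyclic? Yes (gcd=1)

|ℤ_27×ℤ_23| = 621, max element order = 621


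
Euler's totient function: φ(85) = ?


Factor n: 85 = 5 × 17
φ(n) = n · ∏(1 - 1/p) over distinct primes p | n
φ(85) = 85 · (1 - 1/5) · (1 - 1/17) = 64

φ(85) = 64


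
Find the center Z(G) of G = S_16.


Z(G) = {g ∈ G | gx = xg for all x ∈ G}
S_n is non-abelian for n ≥ 3; Z(S_16) is trivial

Z(S_16) = {e}


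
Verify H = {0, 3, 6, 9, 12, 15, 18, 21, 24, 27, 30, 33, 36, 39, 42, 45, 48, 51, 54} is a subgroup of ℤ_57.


Subgroup test for H = {0, 3, 6, 9, 12, 15, 18, 21, 24, 27, 30, 33, 36, 39, 42, 45, 48, 51, 54} in (ℤ_57, +):
(1) 0 ∈ H? Yes
(2) Closure: for all a,b ∈ H, (a+b) mod 57 ∈ H? Yes
(3) Inverses: for all a ∈ H, -a mod 57 ∈ H? Yes

Yes, H is a subgroup of ℤ_57


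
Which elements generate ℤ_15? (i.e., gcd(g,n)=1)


g generates ℤ_n iff gcd(g,n) = 1
Checking each g ∈ {1,...,14}:
gcd(1,15) = 1
gcd(2,15) = 1
gcd(3,15) = 3
gcd(4,15) = 1
gcd(5,15) = 5
gcd(6,15) = 3
gcd(7,15) = 1
gcd(8,15) = 1
gcd(9,15) = 3
gcd(10,15) = 5
gcd(11,15) = 1
gcd(12,15) = 3
gcd(13,15) = 1
gcd(14,15) = 1
Generators: {1, 2, 4, 7, 8, 11, 13, 14}
Number of generators = φ(15) = 8

Generators of ℤ_15 = {1, 2, 4, 7, 8, 11, 13, 14}


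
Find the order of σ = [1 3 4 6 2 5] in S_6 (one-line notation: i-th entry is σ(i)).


Cycle decomposition: (2 3 4 6 5)
Cycle lengths: 5
Order = lcm(5) = 5

ord(σ) = 5


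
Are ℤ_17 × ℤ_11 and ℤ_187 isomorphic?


Comparing ℤ_17 × ℤ_11 and ℤ_187:
gcd(17,11) = 1, so ℤ_17 × ℤ_11 ≅ ℤ_187 (CRT)

Yes, ℤ_17 × ℤ_11 ≅ ℤ_187


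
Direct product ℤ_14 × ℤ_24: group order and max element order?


|ℤ_14 × ℤ_24| = 14 × 24 = 336
Max element order = lcm(14,24) = 168
Cyclic? No (gcd=2)

|ℤ_14×ℤ_24| = 336, max element order = 168


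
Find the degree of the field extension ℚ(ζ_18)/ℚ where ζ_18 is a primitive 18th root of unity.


[ℚ(ζ_n):ℚ] = deg Φ_n(x) = φ(n). Here φ(18) = 6

[ℚ(ζ_18)/ℚ where ζ_18 is a primitive 18th root of unity] = 6


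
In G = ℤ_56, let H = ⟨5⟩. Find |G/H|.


|⟨5⟩| = n / gcd(5, 56) = 56 / 1 = 56
H is normal (ℤ_56 is abelian).
|G/H| = |G| / |H| = 56 / 56 = 1

|G/H| = 1


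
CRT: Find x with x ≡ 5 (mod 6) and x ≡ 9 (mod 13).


m₁ = 6, m₂ = 13, gcd = 1, so CRT applies. M = m₁·m₂ = 78
Let M₁ = M/m₁ = 13, M₂ = M/m₂ = 6
Find y₁ ≡ M₁⁻¹ (mod m₁): 13⁻¹ ≡ 1 (mod 6)
Find y₂ ≡ M₂⁻¹ (mod m₂): 6⁻¹ ≡ 11 (mod 13)
x = a₁·M₁·y₁ + a₂·M₂·y₂ = 5·13·1 + 9·6·11 = 659
Reduce mod 78: x ≡ 35
Check: 35 mod 6 = 5 ✓, 35 mod 13 = 9 ✓

x ≡ 35 (mod 78)


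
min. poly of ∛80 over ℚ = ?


∛80 satisfies x³ - 80 = 0, irreducible over ℚ (no rational root; 80 is not a perfect cube)

Minimal polynomial: x³ - 80


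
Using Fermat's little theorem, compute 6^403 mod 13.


Fermat's little theorem: if p is prime and gcd(a,p)=1, then a^(p-1) ≡ 1 (mod p)
p = 13 is prime, gcd(6,13) = 1
Reduce exponent: 403 mod 12 = 7
So 6^403 ≡ 6^7 (mod 13)
6^7 mod 13 = 7

6^403 ≡ 7 (mod 13)


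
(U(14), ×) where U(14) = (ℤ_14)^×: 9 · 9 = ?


Operation: multiplication mod 14
9 · 9 = (a × b) mod 14 with a = 9, b = 9

9 · 9 = 11


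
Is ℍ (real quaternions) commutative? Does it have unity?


quaternion multiplication is non-commutative (ij = k ≠ ji = -k); has unity 1; a division ring but not an integral domain since integral domains are commutative by convention
Commutative: No
Integral domain: No
Has unity: Yes

ℍ (real quaternions): Commutative=No, Unity=Yes


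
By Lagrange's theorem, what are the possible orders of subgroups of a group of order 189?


Lagrange's theorem: |H| divides |G|
|G| = 189
Divisors of 189: 1, 3, 7, 9, 21, 27, 63, 189

Possible subgroup orders: {1, 3, 7, 9, 21, 27, 63, 189}


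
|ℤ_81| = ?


ℤ_n has n elements.

|ℤ_81| = 81


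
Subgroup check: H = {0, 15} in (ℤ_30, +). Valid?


Subgroup test for H = {0, 15} in (ℤ_30, +):
(1) 0 ∈ H? Yes
(2) Closure: for all a,b ∈ H, (a+b) mod 30 ∈ H? Yes
(3) Inverses: for all a ∈ H, -a mod 30 ∈ H? Yes

Yes, H is a subgroup of ℤ_30


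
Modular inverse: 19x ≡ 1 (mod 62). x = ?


Use the extended Euclidean algorithm to write 1 = 19·s + 62·t; then s mod 62 is the inverse.
Euclidean algorithm:
  19 = 0·62 + 19
  62 = 3·19 + 5
  19 = 3·5 + 4
  5 = 1·4 + 1
  4 = 4·1 + 0
gcd(19,62) = 1
Back-substitution gives: 19·(-13) + 62·(4) = 1
So 19⁻¹ ≡ -13 ≡ 49 (mod 62)
Check: 19 × 49 = 931 ≡ 1 (mod 62) ✓

19⁻¹ ≡ 49 (mod 62)


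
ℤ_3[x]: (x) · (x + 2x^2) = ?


Expand and collect like terms; reduce coefficients mod 3:
x^0: 0·0 = 0 ≡ 0 (mod 3)
x^1: 0·1 + 1·0 = 0 ≡ 0 (mod 3)
x^2: 0·2 + 1·1 = 1 ≡ 1 (mod 3)
x^3: 1·2 = 2 ≡ 2 (mod 3)
Result: x^2 + 2x^3

f · g = x^2 + 2x^3


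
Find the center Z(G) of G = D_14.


Z(G) = {g ∈ G | gx = xg for all x ∈ G}
For even n, Z(D_n) = {e, r^(n/2)}: the 180° rotation r^7 commutes with every reflection and rotation

Z(D_14) = {e, r^7}


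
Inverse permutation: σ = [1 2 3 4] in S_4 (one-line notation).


To find σ⁻¹, swap domain and range:
σ(1) = 1 → σ⁻¹(1) = 1
σ(2) = 2 → σ⁻¹(2) = 2
σ(3) = 3 → σ⁻¹(3) = 3
σ(4) = 4 → σ⁻¹(4) = 4

σ⁻¹ = [1 2 3 4]


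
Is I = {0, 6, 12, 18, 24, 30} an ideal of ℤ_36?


Check ideal conditions for I = {0, 6, 12, 18, 24, 30} in ℤ_36:
(1) I is an additive subgroup? Yes
(2) For r ∈ ℤ_36 and a ∈ I: r·a ∈ I? Yes

Yes, I is an ideal of ℤ_36


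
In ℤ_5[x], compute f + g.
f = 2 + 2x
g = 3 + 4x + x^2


Add coefficients mod 5:
x^0: 2 + 3 = 0 (mod 5)
x^1: 2 + 4 = 1 (mod 5)
x^2: 0 + 1 = 1 (mod 5)
Result: x + x^2

f + g = x + x^2


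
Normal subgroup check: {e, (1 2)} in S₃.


H = {e, (1 2)} in S₃
(1 3)(1 2)(1 3)⁻¹ = (2 3) ∉ {e, (1 2)}, so it is not normal

No, not a normal subgroup


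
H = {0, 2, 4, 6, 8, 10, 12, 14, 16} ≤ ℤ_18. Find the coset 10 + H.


10 + H = {10 + h (mod 18) : h ∈ H}
10+0=10, 10+2=12, 10+4=14, 10+6=16, 10+8=0, 10+10=2, 10+12=4, 10+14=6, 10+16=8
10 + H = {0, 2, 4, 6, 8, 10, 12, 14, 16} = 0 + H

10 + H = {0, 2, 4, 6, 8, 10, 12, 14, 16}


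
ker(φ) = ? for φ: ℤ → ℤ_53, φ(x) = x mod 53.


Kernel = preimage of identity
ker(φ) = {x ∈ ℤ : x ≡ 0 (mod 53)} = 53ℤ = {0, ±53, ±106, ...}

ker(φ) = 53ℤ


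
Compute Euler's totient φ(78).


Factor n: 78 = 2 × 3 × 13
φ(n) = n · ∏(1 - 1/p) over distinct primes p | n
φ(78) = 78 · (1 - 1/2) · (1 - 1/3) · (1 - 1/13) = 24

φ(78) = 24


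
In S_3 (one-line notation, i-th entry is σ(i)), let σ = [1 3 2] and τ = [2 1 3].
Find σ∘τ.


σ∘τ: apply τ first, then σ
1 →τ 2 →σ 3
2 →τ 1 →σ 1
3 →τ 3 →σ 2

σ∘τ = [3 1 2]


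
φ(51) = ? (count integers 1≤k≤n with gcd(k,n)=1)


Factor n: 51 = 3 × 17
φ(n) = n · ∏(1 - 1/p) over distinct primes p | n
φ(51) = 51 · (1 - 1/3) · (1 - 1/17) = 32

φ(51) = 32


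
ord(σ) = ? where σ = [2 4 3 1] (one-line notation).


Cycle decomposition: (1 2 4)
Cycle lengths: 3
Order = lcm(3) = 3

ord(σ) = 3


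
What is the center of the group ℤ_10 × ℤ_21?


Z(G) = {g ∈ G | gx = xg for all x ∈ G}
Direct product of abelian groups is abelian, so Z(G) = G

Z(ℤ_10 × ℤ_21) = ℤ_10 × ℤ_21


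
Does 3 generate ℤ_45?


g generates ℤ_n iff gcd(g, n) = 1
gcd(3, 45) = 3
Since gcd = 3 ≠ 1, ⟨3⟩ has order 15 < 45, so 3 is not a generator.

No, 3 does not generate ℤ_45


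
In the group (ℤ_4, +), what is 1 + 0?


Operation: addition mod 4
1 + 0 = (a + b) mod 4 with a = 1, b = 0

1 + 0 = 1


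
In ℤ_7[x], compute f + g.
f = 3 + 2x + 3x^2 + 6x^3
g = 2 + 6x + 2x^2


Add coefficients mod 7:
x^0: 3 + 2 = 5 (mod 7)
x^1: 2 + 6 = 1 (mod 7)
x^2: 3 + 2 = 5 (mod 7)
x^3: 6 + 0 = 6 (mod 7)
Result: 5 + x + 5x^2 + 6x^3

f + g = 5 + x + 5x^2 + 6x^3


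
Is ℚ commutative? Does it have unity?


ℚ is a field: commutative, has unity, every nonzero element is a unit (hence an integral domain)
Commutative: Yes
Integral domain: Yes
Has unity: Yes

ℚ: Commutative=Yes, Unity=Yes


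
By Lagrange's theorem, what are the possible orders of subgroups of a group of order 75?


Lagrange's theorem: |H| divides |G|
|G| = 75
Divisors of 75: 1, 3, 5, 15, 25, 75

Possible subgroup orders: {1, 3, 5, 15, 25, 75}


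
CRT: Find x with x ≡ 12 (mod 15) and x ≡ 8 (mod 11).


m₁ = 15, m₂ = 11, gcd = 1, so CRT applies. M = m₁·m₂ = 165
Let M₁ = M/m₁ = 11, M₂ = M/m₂ = 15
Find y₁ ≡ M₁⁻¹ (mod m₁): 11⁻¹ ≡ 11 (mod 15)
Find y₂ ≡ M₂⁻¹ (mod m₂): 15⁻¹ ≡ 3 (mod 11)
x = a₁·M₁·y₁ + a₂·M₂·y₂ = 12·11·11 + 8·15·3 = 1812
Reduce mod 165: x ≡ 162
Check: 162 mod 15 = 12 ✓, 162 mod 11 = 8 ✓

x ≡ 162 (mod 165)


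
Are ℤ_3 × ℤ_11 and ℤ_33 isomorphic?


Comparing ℤ_3 × ℤ_11 and ℤ_33:
gcd(3,11) = 1, so ℤ_3 × ℤ_11 ≅ ℤ_33 (CRT)

Yes, ℤ_3 × ℤ_11 ≅ ℤ_33


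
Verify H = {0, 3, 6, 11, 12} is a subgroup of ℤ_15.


Subgroup test for H = {0, 3, 6, 11, 12} in (ℤ_15, +):
(1) 0 ∈ H? Yes
(2) Closure: for all a,b ∈ H, (a+b) mod 15 ∈ H? No  [counterexample: 3 + 6 = 9 ∉ H]
(3) Inverses: for all a ∈ H, -a mod 15 ∈ H? No

No, H is not a subgroup of ℤ_15


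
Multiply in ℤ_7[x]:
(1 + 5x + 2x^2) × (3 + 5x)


Expand and collect like terms; reduce coefficients mod 7:
x^0: 1·3 = 3 ≡ 3 (mod 7)
x^1: 1·5 + 5·3 = 20 ≡ 6 (mod 7)
x^2: 5·5 + 2·3 = 31 ≡ 3 (mod 7)
x^3: 2·5 = 10 ≡ 3 (mod 7)
Result: 3 + 6x + 3x^2 + 3x^3

f · g = 3 + 6x + 3x^2 + 3x^3


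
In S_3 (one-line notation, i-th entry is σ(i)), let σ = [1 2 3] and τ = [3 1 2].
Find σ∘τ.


σ∘τ: apply τ first, then σ
1 →τ 3 →σ 3
2 →τ 1 →σ 1
3 →τ 2 →σ 2

σ∘τ = [3 1 2]


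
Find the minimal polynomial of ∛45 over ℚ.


∛45 satisfies x³ - 45 = 0, irreducible over ℚ (no rational root; 45 is not a perfect cube)

Minimal polynomial: x³ - 45


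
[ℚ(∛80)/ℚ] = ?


∛80 has minimal polynomial x³ - 80 (irreducible over ℚ since 80 is not a perfect cube)

[ℚ(∛80)/ℚ] = 3


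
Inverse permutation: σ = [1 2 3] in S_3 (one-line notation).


To find σ⁻¹, swap domain and range:
σ(1) = 1 → σ⁻¹(1) = 1
σ(2) = 2 → σ⁻¹(2) = 2
σ(3) = 3 → σ⁻¹(3) = 3

σ⁻¹ = [1 2 3]


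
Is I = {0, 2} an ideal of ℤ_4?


Check ideal conditions for I = {0, 2} in ℤ_4:
(1) I is an additive subgroup? Yes
(2) For r ∈ ℤ_4 and a ∈ I: r·a ∈ I? Yes

Yes, I is an ideal of ℤ_4


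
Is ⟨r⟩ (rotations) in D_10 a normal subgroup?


H = ⟨r⟩ (rotations) in D_10
The rotation subgroup ⟨r⟩ has index 2 in D_10, so it is normal

Yes, normal subgroup


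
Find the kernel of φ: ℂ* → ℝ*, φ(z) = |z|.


Kernel = preimage of identity
ker(φ) = {z ∈ ℂ* | |z| = 1} = unit circle S¹

ker(φ) = S¹ (unit circle)


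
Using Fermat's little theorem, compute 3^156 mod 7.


Fermat's little theorem: if p is prime and gcd(a,p)=1, then a^(p-1) ≡ 1 (mod p)
p = 7 is prime, gcd(3,7) = 1
Reduce exponent: 156 mod 6 = 0
So 3^156 ≡ 3^0 (mod 7)
3^0 = 1

3^156 ≡ 1 (mod 7)


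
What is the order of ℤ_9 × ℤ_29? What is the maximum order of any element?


|ℤ_9 × ℤ_29| = 9 × 29 = 261
Max element order = lcm(9,29) = 261
Cyclic? Yes (gcd=1)

|ℤ_9×ℤ_29| = 261, max element order = 261


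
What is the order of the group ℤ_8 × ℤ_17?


|A × B| = |A| · |B|
|ℤ_8 × ℤ_17| = 8 × 17 = 136

|ℤ_8 × ℤ_17| = 136


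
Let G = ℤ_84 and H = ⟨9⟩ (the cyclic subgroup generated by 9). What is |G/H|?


|⟨9⟩| = n / gcd(9, 84) = 84 / 3 = 28
H is normal (ℤ_84 is abelian).
|G/H| = |G| / |H| = 84 / 28 = 3

|G/H| = 3


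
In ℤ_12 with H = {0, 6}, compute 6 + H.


6 + H = {6 + h (mod 12) : h ∈ H}
6+0=6, 6+6=0
6 + H = {0, 6} = 0 + H

6 + H = {0, 6}


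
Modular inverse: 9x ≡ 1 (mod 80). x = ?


Use the extended Euclidean algorithm to write 1 = 9·s + 80·t; then s mod 80 is the inverse.
Euclidean algorithm:
  9 = 0·80 + 9
  80 = 8·9 + 8
  9 = 1·8 + 1
  8 = 8·1 + 0
gcd(9,80) = 1
Back-substitution gives: 9·(9) + 80·(-1) = 1
So 9⁻¹ ≡ 9 ≡ 9 (mod 80)
Check: 9 × 9 = 81 ≡ 1 (mod 80) ✓

9⁻¹ ≡ 9 (mod 80)


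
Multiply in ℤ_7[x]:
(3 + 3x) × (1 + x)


Expand and collect like terms; reduce coefficients mod 7:
x^0: 3·1 = 3 ≡ 3 (mod 7)
x^1: 3·1 + 3·1 = 6 ≡ 6 (mod 7)
x^2: 3·1 = 3 ≡ 3 (mod 7)
Result: 3 + 6x + 3x^2

f · g = 3 + 6x + 3x^2


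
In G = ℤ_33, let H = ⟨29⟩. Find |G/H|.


|⟨29⟩| = n / gcd(29, 33) = 33 / 1 = 33
H is normal (ℤ_33 is abelian).
|G/H| = |G| / |H| = 33 / 33 = 1

|G/H| = 1


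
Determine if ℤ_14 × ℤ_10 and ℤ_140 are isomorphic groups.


Comparing ℤ_14 × ℤ_10 and ℤ_140:
gcd(14,10) = 2 ≠ 1. Max element order in ℤ_14×ℤ_10 is lcm(14,10) = 70 < 140, so it has no element of order 140

No, ℤ_14 × ℤ_10 ≇ ℤ_140


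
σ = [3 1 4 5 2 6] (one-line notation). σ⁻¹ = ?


To find σ⁻¹, swap domain and range:
σ(1) = 3 → σ⁻¹(3) = 1
σ(2) = 1 → σ⁻¹(1) = 2
σ(3) = 4 → σ⁻¹(4) = 3
σ(4) = 5 → σ⁻¹(5) = 4
σ(5) = 2 → σ⁻¹(2) = 5
σ(6) = 6 → σ⁻¹(6) = 6

σ⁻¹ = [2 5 1 3 4 6]


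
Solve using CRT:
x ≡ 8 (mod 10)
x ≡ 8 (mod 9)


m₁ = 10, m₂ = 9, gcd = 1, so CRT applies. M = m₁·m₂ = 90
Let M₁ = M/m₁ = 9, M₂ = M/m₂ = 10
Find y₁ ≡ M₁⁻¹ (mod m₁): 9⁻¹ ≡ 9 (mod 10)
Find y₂ ≡ M₂⁻¹ (mod m₂): 10⁻¹ ≡ 1 (mod 9)
x = a₁·M₁·y₁ + a₂·M₂·y₂ = 8·9·9 + 8·10·1 = 728
Reduce mod 90: x ≡ 8
Check: 8 mod 10 = 8 ✓, 8 mod 9 = 8 ✓

x ≡ 8 (mod 90)


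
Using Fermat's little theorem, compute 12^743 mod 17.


Fermat's little theorem: if p is prime and gcd(a,p)=1, then a^(p-1) ≡ 1 (mod p)
p = 17 is prime, gcd(12,17) = 1
Reduce exponent: 743 mod 16 = 7
So 12^743 ≡ 12^7 (mod 17)
12^7 mod 17 = 7

12^743 ≡ 7 (mod 17)


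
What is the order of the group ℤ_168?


ℤ_n has n elements.

|ℤ_168| = 168


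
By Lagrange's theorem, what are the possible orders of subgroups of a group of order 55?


Lagrange's theorem: |H| divides |G|
|G| = 55
Divisors of 55: 1, 5, 11, 55

Possible subgroup orders: {1, 5, 11, 55}


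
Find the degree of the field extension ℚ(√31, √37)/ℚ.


[ℚ(√31,√37):ℚ] = [ℚ(√31,√37):ℚ(√31)]·[ℚ(√31):ℚ] = 2·2 = 4

[ℚ(√31, √37)/ℚ] = 4


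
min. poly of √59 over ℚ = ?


√59 satisfies x² - 59 = 0, irreducible over ℚ since 59 is squarefree

Minimal polynomial: x² - 59


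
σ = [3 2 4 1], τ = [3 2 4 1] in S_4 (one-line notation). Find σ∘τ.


σ∘τ: apply τ first, then σ
1 →τ 3 →σ 4
2 →τ 2 →σ 2
3 →τ 4 →σ 1
4 →τ 1 →σ 3

σ∘τ = [4 2 1 3]


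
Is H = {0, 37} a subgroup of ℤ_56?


Subgroup test for H = {0, 37} in (ℤ_56, +):
(1) 0 ∈ H? Yes
(2) Closure: for all a,b ∈ H, (a+b) mod 56 ∈ H? No  [counterexample: 37 + 37 = 18 ∉ H]
(3) Inverses: for all a ∈ H, -a mod 56 ∈ H? No

No, H is not a subgroup of ℤ_56


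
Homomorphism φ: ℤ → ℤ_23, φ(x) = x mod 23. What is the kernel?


Kernel = preimage of identity
ker(φ) = {x ∈ ℤ : x ≡ 0 (mod 23)} = 23ℤ = {0, ±23, ±46, ...}

ker(φ) = 23ℤ


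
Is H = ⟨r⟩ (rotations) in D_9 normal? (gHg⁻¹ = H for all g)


H = ⟨r⟩ (rotations) in D_9
The rotation subgroup ⟨r⟩ has index 2 in D_9, so it is normal

Yes, normal subgroup


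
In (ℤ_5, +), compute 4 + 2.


Operation: addition mod 5
4 + 2 = (a + b) mod 5 with a = 4, b = 2

4 + 2 = 1


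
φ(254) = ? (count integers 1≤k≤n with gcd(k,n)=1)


Factor n: 254 = 2 × 127
φ(n) = n · ∏(1 - 1/p) over distinct primes p | n
φ(254) = 254 · (1 - 1/2) · (1 - 1/127) = 126

φ(254) = 126


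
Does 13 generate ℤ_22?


g generates ℤ_n iff gcd(g, n) = 1
gcd(13, 22) = 1
Since gcd = 1, 13 is a generator.

Yes, 13 generates ℤ_22


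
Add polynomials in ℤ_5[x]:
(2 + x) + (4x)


Add coefficients mod 5:
x^0: 2 + 0 = 2 (mod 5)
x^1: 1 + 4 = 0 (mod 5)
Result: 2

f + g = 2


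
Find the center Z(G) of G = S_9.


Z(G) = {g ∈ G | gx = xg for all x ∈ G}
S_n is non-abelian for n ≥ 3; Z(S_9) is trivial

Z(S_9) = {e}


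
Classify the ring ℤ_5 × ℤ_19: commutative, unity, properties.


Direct product ring; commutative with unity (1,1); but (1,0)·(0,1) = (0,0) gives zero divisors, so not an integral domain
Commutative: Yes
Integral domain: No
Has unity: Yes

ℤ_5 × ℤ_19: Commutative=Yes, Unity=Yes


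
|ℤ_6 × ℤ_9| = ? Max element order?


|ℤ_6 × ℤ_9| = 6 × 9 = 54
Max element order = lcm(6,9) = 18
Cyclic? No (gcd=3)

|ℤ_6×ℤ_9| = 54, max element order = 18


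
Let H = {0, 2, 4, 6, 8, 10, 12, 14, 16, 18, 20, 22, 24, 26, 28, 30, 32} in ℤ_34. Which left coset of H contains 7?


7 + H = {7 + h (mod 34) : h ∈ H}
7+0=7, 7+2=9, 7+4=11, 7+6=13, 7+8=15, 7+10=17, 7+12=19, 7+14=21, 7+16=23, 7+18=25, 7+20=27, 7+22=29, 7+24=31, 7+26=33, 7+28=1, 7+30=3, 7+32=5
7 + H = {1, 3, 5, 7, 9, 11, 13, 15, 17, 19, 21, 23, 25, 27, 29, 31, 33} = 1 + H

7 + H = {1, 3, 5, 7, 9, 11, 13, 15, 17, 19, 21, 23, 25, 27, 29, 31, 33}


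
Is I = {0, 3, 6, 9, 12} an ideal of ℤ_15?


Check ideal conditions for I = {0, 3, 6, 9, 12} in ℤ_15:
(1) I is an additive subgroup? Yes
(2) For r ∈ ℤ_15 and a ∈ I: r·a ∈ I? Yes

Yes, I is an ideal of ℤ_15


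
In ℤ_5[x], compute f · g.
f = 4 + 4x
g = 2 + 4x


Expand and collect like terms; reduce coefficients mod 5:
x^0: 4·2 = 8 ≡ 3 (mod 5)
x^1: 4·4 + 4·2 = 24 ≡ 4 (mod 5)
x^2: 4·4 = 16 ≡ 1 (mod 5)
Result: 3 + 4x + x^2

f · g = 3 + 4x + x^2


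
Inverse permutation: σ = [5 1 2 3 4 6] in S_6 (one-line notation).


To find σ⁻¹, swap domain and range:
σ(1) = 5 → σ⁻¹(5) = 1
σ(2) = 1 → σ⁻¹(1) = 2
σ(3) = 2 → σ⁻¹(2) = 3
σ(4) = 3 → σ⁻¹(3) = 4
σ(5) = 4 → σ⁻¹(4) = 5
σ(6) = 6 → σ⁻¹(6) = 6

σ⁻¹ = [2 3 4 5 1 6]


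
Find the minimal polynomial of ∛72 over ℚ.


∛72 satisfies x³ - 72 = 0, irreducible over ℚ (no rational root; 72 is not a perfect cube)

Minimal polynomial: x³ - 72


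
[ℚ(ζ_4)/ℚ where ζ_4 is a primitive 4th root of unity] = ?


[ℚ(ζ_n):ℚ] = deg Φ_n(x) = φ(n). Here φ(4) = 2

[ℚ(ζ_4)/ℚ where ζ_4 is a primitive 4th root of unity] = 2


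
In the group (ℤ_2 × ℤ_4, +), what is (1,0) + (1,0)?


Operation: componentwise addition mod (2, 4)
(1,0) + (1,0) = ((a₁+b₁) mod 2, (a₂+b₂) mod 4) with a = (1,0), b = (1,0)

(1,0) + (1,0) = (0,0)


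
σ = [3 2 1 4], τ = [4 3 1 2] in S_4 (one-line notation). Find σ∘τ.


σ∘τ: apply τ first, then σ
1 →τ 4 →σ 4
2 →τ 3 →σ 1
3 →τ 1 →σ 3
4 →τ 2 →σ 2

σ∘τ = [4 1 3 2]


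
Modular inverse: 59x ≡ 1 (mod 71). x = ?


Use the extended Euclidean algorithm to write 1 = 59·s + 71·t; then s mod 71 is the inverse.
Euclidean algorithm:
  59 = 0·71 + 59
  71 = 1·59 + 12
  59 = 4·12 + 11
  12 = 1·11 + 1
  11 = 11·1 + 0
gcd(59,71) = 1
Back-substitution gives: 59·(-6) + 71·(5) = 1
So 59⁻¹ ≡ -6 ≡ 65 (mod 71)
Check: 59 × 65 = 3835 ≡ 1 (mod 71) ✓

59⁻¹ ≡ 65 (mod 71)


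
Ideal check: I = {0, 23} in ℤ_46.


Check ideal conditions for I = {0, 23} in ℤ_46:
(1) I is an additive subgroup? Yes
(2) For r ∈ ℤ_46 and a ∈ I: r·a ∈ I? Yes

Yes, I is an ideal of ℤ_46


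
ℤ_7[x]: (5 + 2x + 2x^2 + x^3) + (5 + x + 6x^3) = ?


Add coefficients mod 7:
x^0: 5 + 5 = 3 (mod 7)
x^1: 2 + 1 = 3 (mod 7)
x^2: 2 + 0 = 2 (mod 7)
x^3: 1 + 6 = 0 (mod 7)
Result: 3 + 3x + 2x^2

f + g = 3 + 3x + 2x^2


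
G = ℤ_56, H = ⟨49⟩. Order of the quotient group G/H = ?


|⟨49⟩| = n / gcd(49, 56) = 56 / 7 = 8
H is normal (ℤ_56 is abelian).
|G/H| = |G| / |H| = 56 / 8 = 7

|G/H| = 7


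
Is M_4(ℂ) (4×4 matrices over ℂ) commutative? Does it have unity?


Matrix multiplication is non-commutative for n ≥ 2; the identity matrix I is the unity; singular matrices give zero divisors, so not an integral domain
Commutative: No
Integral domain: No
Has unity: Yes

M_4(ℂ) (4×4 matrices over ℂ): Commutative=No, Unity=Yes


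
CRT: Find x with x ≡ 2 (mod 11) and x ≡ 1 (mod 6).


m₁ = 11, m₂ = 6, gcd = 1, so CRT applies. M = m₁·m₂ = 66
Let M₁ = M/m₁ = 6, M₂ = M/m₂ = 11
Find y₁ ≡ M₁⁻¹ (mod m₁): 6⁻¹ ≡ 2 (mod 11)
Find y₂ ≡ M₂⁻¹ (mod m₂): 11⁻¹ ≡ 5 (mod 6)
x = a₁·M₁·y₁ + a₂·M₂·y₂ = 2·6·2 + 1·11·5 = 79
Reduce mod 66: x ≡ 13
Check: 13 mod 11 = 2 ✓, 13 mod 6 = 1 ✓

x ≡ 13 (mod 66)


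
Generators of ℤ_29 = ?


g generates ℤ_n iff gcd(g,n) = 1
Prime factors of 29: 29
Generators are g ∈ {1,...,28} not divisible by any of these primes.
Generators: {1, 2, 3, 4, 5, 6, 7, 8, 9, 10, 11, 12, 13, 14, 15, 16, 17, 18, 19, 20, 21, 22, 23, 24, 25, 26, 27, 28}
Number of generators = φ(29) = 28

Generators of ℤ_29 = {1, 2, 3, 4, 5, 6, 7, 8, 9, 10, 11, 12, 13, 14, 15, 16, 17, 18, 19, 20, 21, 22, 23, 24, 25, 26, 27, 28}


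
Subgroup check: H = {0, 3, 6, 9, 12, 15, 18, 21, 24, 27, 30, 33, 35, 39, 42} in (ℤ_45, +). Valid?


Subgroup test for H = {0, 3, 6, 9, 12, 15, 18, 21, 24, 27, 30, 33, 35, 39, 42} in (ℤ_45, +):
(1) 0 ∈ H? Yes
(2) Closure: for all a,b ∈ H, (a+b) mod 45 ∈ H? No  [counterexample: 3 + 33 = 36 ∉ H]
(3) Inverses: for all a ∈ H, -a mod 45 ∈ H? No

No, H is not a subgroup of ℤ_45


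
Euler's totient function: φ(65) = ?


Factor n: 65 = 5 × 13
φ(n) = n · ∏(1 - 1/p) over distinct primes p | n
φ(65) = 65 · (1 - 1/5) · (1 - 1/13) = 48

φ(65) = 48


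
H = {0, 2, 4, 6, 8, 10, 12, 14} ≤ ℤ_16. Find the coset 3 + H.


3 + H = {3 + h (mod 16) : h ∈ H}
3+0=3, 3+2=5, 3+4=7, 3+6=9, 3+8=11, 3+10=13, 3+12=15, 3+14=1
3 + H = {1, 3, 5, 7, 9, 11, 13, 15} = 1 + H

3 + H = {1, 3, 5, 7, 9, 11, 13, 15}


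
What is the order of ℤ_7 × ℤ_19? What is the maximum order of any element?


|ℤ_7 × ℤ_19| = 7 × 19 = 133
Max element order = lcm(7,19) = 133
Cyclic? Yes (gcd=1)

|ℤ_7×ℤ_19| = 133, max element order = 133


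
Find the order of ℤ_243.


ℤ_n has n elements.

|ℤ_243| = 243


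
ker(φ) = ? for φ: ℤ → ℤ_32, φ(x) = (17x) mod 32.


Kernel = preimage of identity
ker(φ) = {x ∈ ℤ : 17x ≡ 0 (mod 32)}. gcd(17,32) = 1, so 17x ≡ 0 (mod 32) ⟺ x ≡ 0 (mod 32/1 = 32). Hence ker(φ) = 32ℤ

ker(φ) = 32ℤ


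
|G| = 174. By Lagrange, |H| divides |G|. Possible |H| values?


Lagrange's theorem: |H| divides |G|
|G| = 174
Divisors of 174: 1, 2, 3, 6, 29, 58, 87, 174

Possible subgroup orders: {1, 2, 3, 6, 29, 58, 87, 174}


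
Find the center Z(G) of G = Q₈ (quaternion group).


Z(G) = {g ∈ G | gx = xg for all x ∈ G}
In Q₈ = {±1, ±i, ±j, ±k}, only ±1 commute with every element

Z(Q₈ (quaternion group)) = {1, -1}


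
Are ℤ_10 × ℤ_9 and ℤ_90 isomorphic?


Comparing ℤ_10 × ℤ_9 and ℤ_90:
gcd(10,9) = 1, so ℤ_10 × ℤ_9 ≅ ℤ_90 (CRT)

Yes, ℤ_10 × ℤ_9 ≅ ℤ_90


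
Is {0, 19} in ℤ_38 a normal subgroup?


H = {0, 19} in ℤ_38
ℤ_38 is abelian; every subgroup of an abelian group is normal

Yes, normal subgroup


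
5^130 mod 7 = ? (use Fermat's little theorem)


Fermat's little theorem: if p is prime and gcd(a,p)=1, then a^(p-1) ≡ 1 (mod p)
p = 7 is prime, gcd(5,7) = 1
Reduce exponent: 130 mod 6 = 4
So 5^130 ≡ 5^4 (mod 7)
5^4 mod 7 = 2

5^130 ≡ 2 (mod 7)


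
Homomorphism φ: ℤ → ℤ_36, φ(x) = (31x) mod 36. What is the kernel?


Kernel = preimage of identity
ker(φ) = {x ∈ ℤ : 31x ≡ 0 (mod 36)}. gcd(31,36) = 1, so 31x ≡ 0 (mod 36) ⟺ x ≡ 0 (mod 36/1 = 36). Hence ker(φ) = 36ℤ

ker(φ) = 36ℤ


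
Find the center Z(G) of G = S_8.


Z(G) = {g ∈ G | gx = xg for all x ∈ G}
S_n is non-abelian for n ≥ 3; Z(S_8) is trivial

Z(S_8) = {e}


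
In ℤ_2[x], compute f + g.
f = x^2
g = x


Add coefficients mod 2:
x^0: 0 + 0 = 0 (mod 2)
x^1: 0 + 1 = 1 (mod 2)
x^2: 1 + 0 = 1 (mod 2)
Result: x + x^2

f + g = x + x^2


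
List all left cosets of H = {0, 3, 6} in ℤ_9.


H = {0, 3, 6}, |H| = 3
Number of cosets = |G|/|H| = 9/3 = 3
0 + H = {0, 3, 6}
1 + H = {1, 4, 7}
2 + H = {2, 5, 8}

Cosets: 0+H={0,3,6}; 1+H={1,4,7}; 2+H={2,5,8}


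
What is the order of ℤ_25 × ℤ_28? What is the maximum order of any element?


|ℤ_25 × ℤ_28| = 25 × 28 = 700
Max element order = lcm(25,28) = 700
Cyclic? Yes (gcd=1)

|ℤ_25×ℤ_28| = 700, max element order = 700


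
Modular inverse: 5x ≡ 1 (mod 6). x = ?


Use the extended Euclidean algorithm to write 1 = 5·s + 6·t; then s mod 6 is the inverse.
Euclidean algorithm:
  5 = 0·6 + 5
  6 = 1·5 + 1
  5 = 5·1 + 0
gcd(5,6) = 1
Back-substitution gives: 5·(-1) + 6·(1) = 1
So 5⁻¹ ≡ -1 ≡ 5 (mod 6)
Check: 5 × 5 = 25 ≡ 1 (mod 6) ✓

5⁻¹ ≡ 5 (mod 6)


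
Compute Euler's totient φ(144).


Factor n: 144 = 2^4 × 3^2
φ(n) = n · ∏(1 - 1/p) over distinct primes p | n
φ(144) = 144 · (1 - 1/2) · (1 - 1/3) = 48

φ(144) = 48


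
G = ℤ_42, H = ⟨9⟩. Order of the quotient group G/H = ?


|⟨9⟩| = n / gcd(9, 42) = 42 / 3 = 14
H is normal (ℤ_42 is abelian).
|G/H| = |G| / |H| = 42 / 14 = 3

|G/H| = 3


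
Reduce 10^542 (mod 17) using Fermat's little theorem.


Fermat's little theorem: if p is prime and gcd(a,p)=1, then a^(p-1) ≡ 1 (mod p)
p = 17 is prime, gcd(10,17) = 1
Reduce exponent: 542 mod 16 = 14
So 10^542 ≡ 10^14 (mod 17)
10^14 mod 17 = 8

10^542 ≡ 8 (mod 17)


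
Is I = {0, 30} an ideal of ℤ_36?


Check ideal conditions for I = {0, 30} in ℤ_36:
(1) I is an additive subgroup? No
(2) For r ∈ ℤ_36 and a ∈ I: r·a ∈ I? No  [counterexample: r=2, a=30, r·a mod 36 = 24 ∉ I]

No, I is not an ideal of ℤ_36


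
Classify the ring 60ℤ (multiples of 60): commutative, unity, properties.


60ℤ is a commutative ring under +,× but has no multiplicative identity (1 ∉ 60ℤ); it has no zero divisors, but without unity it is not an integral domain
Commutative: Yes
Integral domain: No
Has unity: No

60ℤ (multiples of 60): Commutative=Yes, Unity=No


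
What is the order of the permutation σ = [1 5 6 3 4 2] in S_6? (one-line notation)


Cycle decomposition: (2 5 4 3 6)
Cycle lengths: 5
Order = lcm(5) = 5

ord(σ) = 5


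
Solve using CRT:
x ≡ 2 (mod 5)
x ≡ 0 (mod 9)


m₁ = 5, m₂ = 9, gcd = 1, so CRT applies. M = m₁·m₂ = 45
Let M₁ = M/m₁ = 9, M₂ = M/m₂ = 5
Find y₁ ≡ M₁⁻¹ (mod m₁): 9⁻¹ ≡ 4 (mod 5)
Find y₂ ≡ M₂⁻¹ (mod m₂): 5⁻¹ ≡ 2 (mod 9)
x = a₁·M₁·y₁ + a₂·M₂·y₂ = 2·9·4 + 0·5·2 = 72
Reduce mod 45: x ≡ 27
Check: 27 mod 5 = 2 ✓, 27 mod 9 = 0 ✓

x ≡ 27 (mod 45)


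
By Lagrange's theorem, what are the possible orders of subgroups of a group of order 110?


Lagrange's theorem: |H| divides |G|
|G| = 110
Divisors of 110: 1, 2, 5, 10, 11, 22, 55, 110

Possible subgroup orders: {1, 2, 5, 10, 11, 22, 55, 110}


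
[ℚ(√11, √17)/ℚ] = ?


[ℚ(√11,√17):ℚ] = [ℚ(√11,√17):ℚ(√11)]·[ℚ(√11):ℚ] = 2·2 = 4

[ℚ(√11, √17)/ℚ] = 4


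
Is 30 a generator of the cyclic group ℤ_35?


g generates ℤ_n iff gcd(g, n) = 1
gcd(30, 35) = 5
Since gcd = 5 ≠ 1, ⟨30⟩ has order 7 < 35, so 30 is not a generator.

No, 30 does not generate ℤ_35


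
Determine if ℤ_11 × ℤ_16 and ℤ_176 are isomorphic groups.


Comparing ℤ_11 × ℤ_16 and ℤ_176:
gcd(11,16) = 1, so ℤ_11 × ℤ_16 ≅ ℤ_176 (CRT)

Yes, ℤ_11 × ℤ_16 ≅ ℤ_176


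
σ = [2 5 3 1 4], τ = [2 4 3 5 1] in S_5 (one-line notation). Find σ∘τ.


σ∘τ: apply τ first, then σ
1 →τ 2 →σ 5
2 →τ 4 →σ 1
3 →τ 3 →σ 3
4 →τ 5 →σ 4
5 →τ 1 →σ 2

σ∘τ = [5 1 3 4 2]


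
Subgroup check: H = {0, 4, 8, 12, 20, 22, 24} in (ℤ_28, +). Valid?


Subgroup test for H = {0, 4, 8, 12, 20, 22, 24} in (ℤ_28, +):
(1) 0 ∈ H? Yes
(2) Closure: for all a,b ∈ H, (a+b) mod 28 ∈ H? No  [counterexample: 4 + 12 = 16 ∉ H]
(3) Inverses: for all a ∈ H, -a mod 28 ∈ H? No

No, H is not a subgroup of ℤ_28
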